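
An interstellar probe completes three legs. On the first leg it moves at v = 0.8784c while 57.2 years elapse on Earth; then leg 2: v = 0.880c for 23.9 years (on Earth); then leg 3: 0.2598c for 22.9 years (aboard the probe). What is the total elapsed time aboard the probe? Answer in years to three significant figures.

Leg 1: γ = 1/√(1 − 0.8784²) = 1/√0.2284 = 2.092; τ_1 = 57.2/2.092 = 27.34 years.
Leg 2: γ = 1/√(1 − 0.880²) = 1/√0.2256 = 2.105; τ_2 = 23.9/2.105 = 11.35 years.
Leg 3: 22.9 years is already measured aboard the probe.
Total: 27.34 + 11.35 + 22.90 years.

τ = 61.6 years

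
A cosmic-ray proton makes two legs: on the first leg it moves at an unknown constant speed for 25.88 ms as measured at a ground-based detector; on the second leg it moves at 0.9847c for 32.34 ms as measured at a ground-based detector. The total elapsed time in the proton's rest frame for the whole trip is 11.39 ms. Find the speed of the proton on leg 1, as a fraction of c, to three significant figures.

Leg 1: speed unknown; τ_1 = 25.88/γ_1.
Leg 2: γ = 1/√(1 − 0.9847²) = 1/√0.03037 = 5.739; τ_2 = 32.34/5.739 = 5.636 ms.
Total proper time: τ_1 + 5.636 = 11.39, so τ_1 = 11.39 − 5.636 = 5.754 ms.
γ_1 = 25.88/5.754 = 4.497; β = √(1 − 1/γ²) = √0.9506.

β = 0.975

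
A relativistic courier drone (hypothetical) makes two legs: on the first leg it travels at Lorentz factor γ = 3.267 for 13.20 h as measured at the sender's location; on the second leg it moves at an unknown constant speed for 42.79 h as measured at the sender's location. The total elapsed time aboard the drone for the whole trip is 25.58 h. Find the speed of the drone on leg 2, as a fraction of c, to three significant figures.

β = 0.864

Leg 1: γ = 3.267; τ_1 = 13.20/3.267 = 4.040 h.
Leg 2: speed unknown; τ_2 = 42.79/γ_2.
Total proper time: 4.040 + τ_2 = 25.58, so τ_2 = 25.58 − 4.040 = 21.54 h.
γ_2 = 42.79/21.54 = 1.987; β = √(1 − 1/γ²) = √0.7466.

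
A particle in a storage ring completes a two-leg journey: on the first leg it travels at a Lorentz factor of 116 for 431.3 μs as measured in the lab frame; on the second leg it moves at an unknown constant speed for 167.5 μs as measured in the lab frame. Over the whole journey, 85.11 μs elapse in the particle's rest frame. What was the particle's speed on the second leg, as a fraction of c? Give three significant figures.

Leg 1: γ = 116; τ_1 = 431.3/116.0 = 3.718 μs.
Leg 2: speed unknown; τ_2 = 167.5/γ_2.
Total proper time: 3.718 + τ_2 = 85.11, so τ_2 = 85.11 − 3.718 = 81.39 μs.
γ_2 = 167.5/81.39 = 2.058; β = √(1 − 1/γ²) = √0.7639.

β = 0.874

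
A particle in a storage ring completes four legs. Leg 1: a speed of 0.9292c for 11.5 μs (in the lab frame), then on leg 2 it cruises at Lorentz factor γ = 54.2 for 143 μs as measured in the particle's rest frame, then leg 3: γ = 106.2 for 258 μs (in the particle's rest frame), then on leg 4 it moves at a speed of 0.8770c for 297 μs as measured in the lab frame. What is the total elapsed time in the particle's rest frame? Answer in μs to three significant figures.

τ = 548 μs

Leg 1: γ = 1/√(1 − 0.9292²) = 1/√0.1366 = 2.706; τ_1 = 11.5/2.706 = 4.250 μs.
Leg 2: 143 μs is already measured in the particle's rest frame.
Leg 3: 258 μs is already measured in the particle's rest frame.
Leg 4: γ = 1/√(1 − 0.8770²) = 1/√0.2309 = 2.081; τ_4 = 297/2.081 = 142.7 μs.
Total: 4.250 + 143.0 + 258.0 + 142.7 μs.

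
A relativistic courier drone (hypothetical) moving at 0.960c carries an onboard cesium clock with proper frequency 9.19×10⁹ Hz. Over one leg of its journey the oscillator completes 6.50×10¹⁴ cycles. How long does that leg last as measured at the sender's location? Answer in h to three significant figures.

Δt = 70.2 h

γ = 1/√(1 − 0.960²) = 25/7 ≈ 3.571
Proper time for N cycles: τ = N/f = 6.50×10¹⁴/(9.19×10⁹) = 7.073×10⁴ s = 19.65 h.
Lab-frame duration Δt = γτ = 3.571 × 19.65 = 70.17 h.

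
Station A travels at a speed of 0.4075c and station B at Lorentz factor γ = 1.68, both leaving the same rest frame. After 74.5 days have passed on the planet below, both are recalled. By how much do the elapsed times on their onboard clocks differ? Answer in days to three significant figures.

A: γ = 1/√(1 − 0.4075²) = 1/√0.8339 = 1.095; τ_A = 74.5/1.095 = 68.03 days.
B: γ = 1.68; τ_B = 74.5/1.680 = 44.35 days.

|τ_A − τ_B| = 23.7 days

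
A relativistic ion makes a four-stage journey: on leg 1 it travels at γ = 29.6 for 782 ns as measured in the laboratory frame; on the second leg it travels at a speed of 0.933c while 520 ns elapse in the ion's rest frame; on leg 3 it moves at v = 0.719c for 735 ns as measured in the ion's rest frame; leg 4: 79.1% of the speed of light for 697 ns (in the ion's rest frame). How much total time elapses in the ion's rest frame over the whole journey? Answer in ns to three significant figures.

τ = 1980 ns

Leg 1: γ = 29.6; τ_1 = 782/29.60 = 26.42 ns.
Leg 2: 520 ns is already measured in the ion's rest frame.
Leg 3: 735 ns is already measured in the ion's rest frame.
Leg 4: 697 ns is already measured in the ion's rest frame.
Total: 26.42 + 520.0 + 735.0 + 697.0 ns.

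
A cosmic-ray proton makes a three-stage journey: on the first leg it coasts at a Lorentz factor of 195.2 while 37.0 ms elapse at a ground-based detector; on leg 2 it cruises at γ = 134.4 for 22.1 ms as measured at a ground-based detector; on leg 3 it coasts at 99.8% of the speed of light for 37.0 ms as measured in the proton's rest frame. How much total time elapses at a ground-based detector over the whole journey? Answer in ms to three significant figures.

Leg 1: 37.0 ms is already measured at a ground-based detector.
Leg 2: 22.1 ms is already measured at a ground-based detector.
Leg 3: β = 0.998; γ = 1/√(1 − 0.998²) = 1/√0.003996 = 15.82; Δt_3 = 15.82 × 37.0 = 585.3 ms.
Total: 37.00 + 22.10 + 585.3 ms.

Δt = 644 ms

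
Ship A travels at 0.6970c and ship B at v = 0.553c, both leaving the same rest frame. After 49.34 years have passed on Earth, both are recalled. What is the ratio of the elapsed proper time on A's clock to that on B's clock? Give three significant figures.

A: γ = 1/√(1 − 0.6970²) = 1/√0.5142 = 1.395. B: γ = 1/√(1 − 0.553²) = 1/√0.6942 = 1.200.
τ_A/τ_B = γ_B/γ_A = 1.200/1.395 = 0.8606, so τ_A/τ_B = 0.8606.

τ_A/τ_B = 0.861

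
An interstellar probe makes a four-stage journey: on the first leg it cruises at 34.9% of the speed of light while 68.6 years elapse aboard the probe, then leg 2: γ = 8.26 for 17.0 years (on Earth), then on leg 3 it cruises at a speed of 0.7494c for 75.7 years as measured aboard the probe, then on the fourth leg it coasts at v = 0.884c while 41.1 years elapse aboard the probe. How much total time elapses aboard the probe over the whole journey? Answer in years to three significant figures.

Leg 1: 68.6 years is already measured aboard the probe.
Leg 2: γ = 8.26; τ_2 = 17.0/8.260 = 2.058 years.
Leg 3: 75.7 years is already measured aboard the probe.
Leg 4: 41.1 years is already measured aboard the probe.
Total: 68.60 + 2.058 + 75.70 + 41.10 years.

τ = 187 years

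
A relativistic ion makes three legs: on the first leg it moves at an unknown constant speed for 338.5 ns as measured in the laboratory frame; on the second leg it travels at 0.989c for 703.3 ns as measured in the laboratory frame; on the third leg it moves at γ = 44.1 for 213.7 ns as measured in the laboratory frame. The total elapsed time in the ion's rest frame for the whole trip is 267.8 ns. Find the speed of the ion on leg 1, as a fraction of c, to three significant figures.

β = 0.883

Leg 1: speed unknown; τ_1 = 338.5/γ_1.
Leg 2: γ = 1/√(1 − 0.989²) = 1/√0.02188 = 6.761; τ_2 = 703.3/6.761 = 104.0 ns.
Leg 3: γ = 44.1; τ_3 = 213.7/44.10 = 4.846 ns.
Total proper time: τ_1 + 104.0 + 4.846 = 267.8, so τ_1 = 267.8 − 108.9 = 158.9 ns.
γ_1 = 338.5/158.9 = 2.130; β = √(1 − 1/γ²) = √0.7796.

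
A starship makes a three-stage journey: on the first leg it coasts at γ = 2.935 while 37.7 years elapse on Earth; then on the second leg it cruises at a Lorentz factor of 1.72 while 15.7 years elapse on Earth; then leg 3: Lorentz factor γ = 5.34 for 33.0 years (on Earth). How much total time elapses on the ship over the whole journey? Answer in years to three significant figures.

τ = 28.2 years

Leg 1: γ = 2.935; τ_1 = 37.7/2.935 = 12.84 years.
Leg 2: γ = 1.72; τ_2 = 15.7/1.720 = 9.128 years.
Leg 3: γ = 5.34; τ_3 = 33.0/5.340 = 6.180 years.
Total: 12.84 + 9.128 + 6.180 years.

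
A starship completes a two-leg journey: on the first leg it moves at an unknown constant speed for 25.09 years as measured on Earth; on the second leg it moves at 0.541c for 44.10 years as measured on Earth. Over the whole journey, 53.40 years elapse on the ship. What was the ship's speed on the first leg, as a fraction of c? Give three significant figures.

β = 0.760

Leg 1: speed unknown; τ_1 = 25.09/γ_1.
Leg 2: γ = 1/√(1 − 0.541²) = 1/√0.7073 = 1.189; τ_2 = 44.10/1.189 = 37.09 years.
Total proper time: τ_1 + 37.09 = 53.40, so τ_1 = 53.40 − 37.09 = 16.31 years.
γ_1 = 25.09/16.31 = 1.538; β = √(1 − 1/γ²) = √0.5774.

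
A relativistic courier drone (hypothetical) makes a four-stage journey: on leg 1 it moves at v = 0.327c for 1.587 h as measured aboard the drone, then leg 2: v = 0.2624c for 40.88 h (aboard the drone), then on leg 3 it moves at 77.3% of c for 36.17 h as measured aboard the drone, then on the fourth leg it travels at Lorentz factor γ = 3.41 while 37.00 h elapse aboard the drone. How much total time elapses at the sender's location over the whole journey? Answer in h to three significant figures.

Leg 1: γ = 1/√(1 − 0.327²) = 1/√0.8931 = 1.058; Δt_1 = 1.058 × 1.587 = 1.679 h.
Leg 2: γ = 1/√(1 − 0.2624²) = 1/√0.9311 = 1.036; Δt_2 = 1.036 × 40.88 = 42.36 h.
Leg 3: β = 0.773; γ = 1/√(1 − 0.773²) = 1/√0.4025 = 1.576; Δt_3 = 1.576 × 36.17 = 57.01 h.
Leg 4: γ = 3.41; Δt_4 = 3.410 × 37.00 = 126.2 h.
Total: 1.679 + 42.36 + 57.01 + 126.2 h.

Δt = 227 h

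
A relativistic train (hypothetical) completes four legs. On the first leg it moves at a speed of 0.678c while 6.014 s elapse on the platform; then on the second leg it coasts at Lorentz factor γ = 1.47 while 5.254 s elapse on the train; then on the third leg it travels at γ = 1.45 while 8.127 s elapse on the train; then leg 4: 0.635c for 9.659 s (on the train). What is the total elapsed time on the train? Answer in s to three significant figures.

Leg 1: γ = 1/√(1 − 0.678²) = 1/√0.5403 = 1.360; τ_1 = 6.014/1.360 = 4.421 s.
Leg 2: 5.254 s is already measured on the train.
Leg 3: 8.127 s is already measured on the train.
Leg 4: 9.659 s is already measured on the train.
Total: 4.421 + 5.254 + 8.127 + 9.659 s.

τ = 27.5 s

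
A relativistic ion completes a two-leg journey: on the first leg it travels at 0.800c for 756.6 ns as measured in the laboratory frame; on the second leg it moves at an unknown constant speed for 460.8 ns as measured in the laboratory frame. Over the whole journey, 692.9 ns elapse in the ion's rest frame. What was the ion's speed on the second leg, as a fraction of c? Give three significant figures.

Leg 1: γ = 1/√(1 − 0.800²) = 5/3 ≈ 1.667; τ_1 = 756.6/1.667 = 454.0 ns.
Leg 2: speed unknown; τ_2 = 460.8/γ_2.
Total proper time: 454.0 + τ_2 = 692.9, so τ_2 = 692.9 − 454.0 = 238.9 ns.
γ_2 = 460.8/238.9 = 1.929; β = √(1 − 1/γ²) = √0.7311.

β = 0.855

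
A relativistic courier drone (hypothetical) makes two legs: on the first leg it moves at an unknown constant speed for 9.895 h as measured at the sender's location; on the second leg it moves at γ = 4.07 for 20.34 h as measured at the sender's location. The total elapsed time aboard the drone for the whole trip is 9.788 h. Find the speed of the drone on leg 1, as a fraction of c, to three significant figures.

Leg 1: speed unknown; τ_1 = 9.895/γ_1.
Leg 2: γ = 4.07; τ_2 = 20.34/4.070 = 4.998 h.
Total proper time: τ_1 + 4.998 = 9.788, so τ_1 = 9.788 − 4.998 = 4.790 h.
γ_1 = 9.895/4.790 = 2.066; β = √(1 − 1/γ²) = √0.7656.

β = 0.875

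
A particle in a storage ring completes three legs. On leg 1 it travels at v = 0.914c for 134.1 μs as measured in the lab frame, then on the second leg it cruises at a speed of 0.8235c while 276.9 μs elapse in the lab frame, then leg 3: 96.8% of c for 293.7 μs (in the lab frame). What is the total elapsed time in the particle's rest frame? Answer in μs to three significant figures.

Leg 1: γ = 1/√(1 − 0.914²) = 1/√0.1646 = 2.465; τ_1 = 134.1/2.465 = 54.41 μs.
Leg 2: γ = 1/√(1 − 0.8235²) = 1/√0.3218 = 1.763; τ_2 = 276.9/1.763 = 157.1 μs.
Leg 3: β = 0.968; γ = 1/√(1 − 0.968²) = 1/√0.06298 = 3.985; τ_3 = 293.7/3.985 = 73.70 μs.
Total: 54.41 + 157.1 + 73.70 μs.

τ = 285 μs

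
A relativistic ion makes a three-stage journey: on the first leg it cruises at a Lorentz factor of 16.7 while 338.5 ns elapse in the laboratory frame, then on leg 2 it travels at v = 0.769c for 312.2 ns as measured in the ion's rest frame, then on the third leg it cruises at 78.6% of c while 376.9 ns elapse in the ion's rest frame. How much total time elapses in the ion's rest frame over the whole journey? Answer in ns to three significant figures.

Leg 1: γ = 16.7; τ_1 = 338.5/16.70 = 20.27 ns.
Leg 2: 312.2 ns is already measured in the ion's rest frame.
Leg 3: 376.9 ns is already measured in the ion's rest frame.
Total: 20.27 + 312.2 + 376.9 ns.

τ = 709 ns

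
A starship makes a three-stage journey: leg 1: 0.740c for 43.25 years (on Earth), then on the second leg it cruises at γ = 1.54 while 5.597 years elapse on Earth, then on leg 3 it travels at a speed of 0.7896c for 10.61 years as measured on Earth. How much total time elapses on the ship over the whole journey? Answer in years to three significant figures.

τ = 39.2 years

Leg 1: γ = 1/√(1 − 0.740²) = 1/√0.4524 = 1.487; τ_1 = 43.25/1.487 = 29.09 years.
Leg 2: γ = 1.54; τ_2 = 5.597/1.540 = 3.634 years.
Leg 3: γ = 1/√(1 − 0.7896²) = 1/√0.3765 = 1.630; τ_3 = 10.61/1.630 = 6.511 years.
Total: 29.09 + 3.634 + 6.511 years.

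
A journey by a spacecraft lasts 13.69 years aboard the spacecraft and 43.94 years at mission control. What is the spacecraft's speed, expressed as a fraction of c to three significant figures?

v = 0.950c

The proper time is measured aboard the spacecraft (both events occur at the spacecraft's location); Δt is measured at mission control. γ = Δt/τ = 43.94/13.69 = 3.210.
β = √(1 − 1/γ²) = √(1 − 0.09707) = √0.9029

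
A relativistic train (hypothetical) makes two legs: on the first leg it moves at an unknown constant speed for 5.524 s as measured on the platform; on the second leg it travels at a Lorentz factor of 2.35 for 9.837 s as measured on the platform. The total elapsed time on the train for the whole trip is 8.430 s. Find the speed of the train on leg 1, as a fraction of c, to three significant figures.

β = 0.640

Leg 1: speed unknown; τ_1 = 5.524/γ_1.
Leg 2: γ = 2.35; τ_2 = 9.837/2.350 = 4.186 s.
Total proper time: τ_1 + 4.186 = 8.430, so τ_1 = 8.430 − 4.186 = 4.244 s.
γ_1 = 5.524/4.244 = 1.302; β = √(1 − 1/γ²) = √0.4097.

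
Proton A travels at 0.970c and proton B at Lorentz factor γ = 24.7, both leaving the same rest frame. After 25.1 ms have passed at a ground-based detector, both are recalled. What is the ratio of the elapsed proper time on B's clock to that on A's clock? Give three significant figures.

A: γ = 1/√(1 − 0.970²) = 1/√0.05910 = 4.113. B: γ = 24.7.
τ_A/τ_B = γ_B/γ_A = 24.70/4.113 = 6.005, so τ_B/τ_A = 0.1665.

τ_B/τ_A = 0.167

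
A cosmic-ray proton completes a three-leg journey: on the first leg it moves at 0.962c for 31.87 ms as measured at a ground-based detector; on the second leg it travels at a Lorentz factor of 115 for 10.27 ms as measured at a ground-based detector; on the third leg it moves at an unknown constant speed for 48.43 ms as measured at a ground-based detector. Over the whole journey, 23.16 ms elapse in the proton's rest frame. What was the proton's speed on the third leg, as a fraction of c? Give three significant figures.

Leg 1: γ = 1/√(1 − 0.962²) = 1/√0.07456 = 3.662; τ_1 = 31.87/3.662 = 8.702 ms.
Leg 2: γ = 115; τ_2 = 10.27/115.0 = 0.08930 ms.
Leg 3: speed unknown; τ_3 = 48.43/γ_3.
Total proper time: 8.702 + 0.08930 + τ_3 = 23.16, so τ_3 = 23.16 − 8.791 = 14.37 ms.
γ_3 = 48.43/14.37 = 3.371; β = √(1 − 1/γ²) = √0.9120.

β = 0.955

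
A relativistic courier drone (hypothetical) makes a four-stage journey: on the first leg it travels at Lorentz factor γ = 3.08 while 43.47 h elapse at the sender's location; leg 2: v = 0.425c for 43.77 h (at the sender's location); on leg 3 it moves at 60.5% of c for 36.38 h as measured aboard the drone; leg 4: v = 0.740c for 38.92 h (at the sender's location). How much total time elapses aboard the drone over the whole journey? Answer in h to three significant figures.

Leg 1: γ = 3.08; τ_1 = 43.47/3.080 = 14.11 h.
Leg 2: γ = 1/√(1 − 0.425²) = 1/√0.8194 = 1.105; τ_2 = 43.77/1.105 = 39.62 h.
Leg 3: 36.38 h is already measured aboard the drone.
Leg 4: γ = 1/√(1 − 0.740²) = 1/√0.4524 = 1.487; τ_4 = 38.92/1.487 = 26.18 h.
Total: 14.11 + 39.62 + 36.38 + 26.18 h.

τ = 116 h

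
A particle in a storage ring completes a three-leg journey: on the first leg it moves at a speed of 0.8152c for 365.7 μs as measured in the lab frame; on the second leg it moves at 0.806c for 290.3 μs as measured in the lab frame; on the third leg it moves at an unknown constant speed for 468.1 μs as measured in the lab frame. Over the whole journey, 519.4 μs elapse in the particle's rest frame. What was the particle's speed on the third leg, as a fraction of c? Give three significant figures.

Leg 1: γ = 1/√(1 − 0.8152²) = 1/√0.3354 = 1.727; τ_1 = 365.7/1.727 = 211.8 μs.
Leg 2: γ = 1/√(1 − 0.806²) = 1/√0.3504 = 1.689; τ_2 = 290.3/1.689 = 171.8 μs.
Leg 3: speed unknown; τ_3 = 468.1/γ_3.
Total proper time: 211.8 + 171.8 + τ_3 = 519.4, so τ_3 = 519.4 − 383.6 = 135.8 μs.
γ_3 = 468.1/135.8 = 3.448; β = √(1 − 1/γ²) = √0.9159.

β = 0.957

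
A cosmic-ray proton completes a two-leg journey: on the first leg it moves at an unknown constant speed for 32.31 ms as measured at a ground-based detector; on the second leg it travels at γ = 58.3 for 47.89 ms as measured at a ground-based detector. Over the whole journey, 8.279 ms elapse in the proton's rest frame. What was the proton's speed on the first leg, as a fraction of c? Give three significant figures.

β = 0.973

Leg 1: speed unknown; τ_1 = 32.31/γ_1.
Leg 2: γ = 58.3; τ_2 = 47.89/58.30 = 0.8214 ms.
Total proper time: τ_1 + 0.8214 = 8.279, so τ_1 = 8.279 − 0.8214 = 7.458 ms.
γ_1 = 32.31/7.458 = 4.333; β = √(1 − 1/γ²) = √0.9467.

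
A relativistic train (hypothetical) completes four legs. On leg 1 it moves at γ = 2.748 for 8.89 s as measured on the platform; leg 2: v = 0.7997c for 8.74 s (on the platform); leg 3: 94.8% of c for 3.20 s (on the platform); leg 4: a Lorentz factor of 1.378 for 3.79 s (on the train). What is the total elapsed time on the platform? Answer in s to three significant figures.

Δt = 26.1 s

Leg 1: 8.89 s is already measured on the platform.
Leg 2: 8.74 s is already measured on the platform.
Leg 3: 3.20 s is already measured on the platform.
Leg 4: γ = 1.378; Δt_4 = 1.378 × 3.79 = 5.223 s.
Total: 8.890 + 8.740 + 3.200 + 5.223 s.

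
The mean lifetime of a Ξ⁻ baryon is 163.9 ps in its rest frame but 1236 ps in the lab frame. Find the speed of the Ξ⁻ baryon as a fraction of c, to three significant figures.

v = 0.991c

γ = Δt/τ₀ = 1236/163.9 = 7.541
β = √(1 − 1/γ²) = √(1 − 0.01758) = √0.9824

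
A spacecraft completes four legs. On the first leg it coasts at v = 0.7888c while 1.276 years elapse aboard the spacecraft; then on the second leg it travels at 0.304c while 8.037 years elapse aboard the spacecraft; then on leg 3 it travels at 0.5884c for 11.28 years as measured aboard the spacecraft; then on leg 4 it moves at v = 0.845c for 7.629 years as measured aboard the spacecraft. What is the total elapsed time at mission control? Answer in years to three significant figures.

Leg 1: γ = 1/√(1 − 0.7888²) = 1/√0.3778 = 1.627; Δt_1 = 1.627 × 1.276 = 2.076 years.
Leg 2: γ = 1/√(1 − 0.304²) = 1/√0.9076 = 1.050; Δt_2 = 1.050 × 8.037 = 8.436 years.
Leg 3: γ = 1/√(1 − 0.5884²) = 1/√0.6538 = 1.237; Δt_3 = 1.237 × 11.28 = 13.95 years.
Leg 4: γ = 1/√(1 − 0.845²) = 1/√0.2860 = 1.870; Δt_4 = 1.870 × 7.629 = 14.27 years.
Total: 2.076 + 8.436 + 13.95 + 14.27 years.

Δt = 38.7 years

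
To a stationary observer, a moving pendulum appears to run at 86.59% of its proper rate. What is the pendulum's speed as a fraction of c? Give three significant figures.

β = 0.500

Rate ratio = 1/γ, so γ = 1/0.8659 = 1.155.
β = √(1 − 1/γ²) = √(1 − 0.8659²) = √0.2502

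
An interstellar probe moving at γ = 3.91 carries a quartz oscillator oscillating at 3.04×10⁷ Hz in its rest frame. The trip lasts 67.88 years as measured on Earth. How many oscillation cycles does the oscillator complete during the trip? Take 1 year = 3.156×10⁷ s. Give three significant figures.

γ = 3.91
The oscillator's own cycle count is N = f × τ where τ is the proper time aboard the probe. τ = Δt/γ = 67.88/3.910 = 17.36 years = 5.479×10⁸ s.
N = 3.04×10⁷ × 5.479×10⁸ = 1.666×10¹⁶.

N = 1.67×10¹⁶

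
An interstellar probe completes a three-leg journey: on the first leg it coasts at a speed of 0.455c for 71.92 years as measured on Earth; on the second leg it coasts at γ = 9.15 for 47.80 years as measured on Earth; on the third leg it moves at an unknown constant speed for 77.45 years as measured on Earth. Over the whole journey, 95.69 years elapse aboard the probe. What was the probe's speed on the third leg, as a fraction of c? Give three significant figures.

β = 0.940

Leg 1: γ = 1/√(1 − 0.455²) = 1/√0.7930 = 1.123; τ_1 = 71.92/1.123 = 64.04 years.
Leg 2: γ = 9.15; τ_2 = 47.80/9.150 = 5.224 years.
Leg 3: speed unknown; τ_3 = 77.45/γ_3.
Total proper time: 64.04 + 5.224 + τ_3 = 95.69, so τ_3 = 95.69 − 69.27 = 26.42 years.
γ_3 = 77.45/26.42 = 2.931; β = √(1 − 1/γ²) = √0.8836.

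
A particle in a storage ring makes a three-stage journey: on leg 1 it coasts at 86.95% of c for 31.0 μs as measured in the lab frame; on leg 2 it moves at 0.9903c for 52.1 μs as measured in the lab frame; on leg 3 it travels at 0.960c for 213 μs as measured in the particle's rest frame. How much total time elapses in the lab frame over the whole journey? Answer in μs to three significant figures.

Δt = 844 μs

Leg 1: 31.0 μs is already measured in the lab frame.
Leg 2: 52.1 μs is already measured in the lab frame.
Leg 3: γ = 1/√(1 − 0.960²) = 25/7 ≈ 3.571; Δt_3 = 3.571 × 213 = 760.7 μs.
Total: 31.00 + 52.10 + 760.7 μs.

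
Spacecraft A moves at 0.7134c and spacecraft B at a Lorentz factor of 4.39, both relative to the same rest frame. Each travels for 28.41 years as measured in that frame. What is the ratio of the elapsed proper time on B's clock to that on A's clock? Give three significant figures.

A: γ = 1/√(1 − 0.7134²) = 1/√0.4911 = 1.427. B: γ = 4.39.
τ_A/τ_B = γ_B/γ_A = 4.390/1.427 = 3.076, so τ_B/τ_A = 0.3251.

τ_B/τ_A = 0.325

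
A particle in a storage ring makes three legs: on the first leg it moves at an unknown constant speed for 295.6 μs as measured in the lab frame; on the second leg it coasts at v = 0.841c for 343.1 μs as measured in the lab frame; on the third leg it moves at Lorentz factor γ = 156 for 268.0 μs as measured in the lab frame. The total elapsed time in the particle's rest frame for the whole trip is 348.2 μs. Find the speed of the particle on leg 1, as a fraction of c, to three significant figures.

Leg 1: speed unknown; τ_1 = 295.6/γ_1.
Leg 2: γ = 1/√(1 − 0.841²) = 1/√0.2927 = 1.848; τ_2 = 343.1/1.848 = 185.6 μs.
Leg 3: γ = 156; τ_3 = 268.0/156.0 = 1.718 μs.
Total proper time: τ_1 + 185.6 + 1.718 = 348.2, so τ_1 = 348.2 − 187.3 = 160.9 μs.
γ_1 = 295.6/160.9 = 1.838; β = √(1 − 1/γ²) = √0.7039.

β = 0.839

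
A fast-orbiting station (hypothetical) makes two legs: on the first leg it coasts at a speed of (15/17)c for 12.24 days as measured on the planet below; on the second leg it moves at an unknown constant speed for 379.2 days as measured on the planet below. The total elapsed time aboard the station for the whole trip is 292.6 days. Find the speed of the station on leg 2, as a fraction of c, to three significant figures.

β = 0.654

Leg 1: γ = 1/√(1 − (15/17)²) = 17/8 = 2.125; τ_1 = 12.24/2.125 = 5.760 days.
Leg 2: speed unknown; τ_2 = 379.2/γ_2.
Total proper time: 5.760 + τ_2 = 292.6, so τ_2 = 292.6 − 5.760 = 286.8 days.
γ_2 = 379.2/286.8 = 1.322; β = √(1 − 1/γ²) = √0.4278.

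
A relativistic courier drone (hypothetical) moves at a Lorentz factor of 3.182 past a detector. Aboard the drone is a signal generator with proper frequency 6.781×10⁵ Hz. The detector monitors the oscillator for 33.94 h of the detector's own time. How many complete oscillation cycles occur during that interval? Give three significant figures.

γ = 3.182
During 33.94 h of lab time, the oscillator's proper time advances by τ = Δt/γ = 33.94/3.182 = 10.67 h = 3.840×10⁴ s.
N = f × τ = 6.781×10⁵ × 3.840×10⁴ = 2.604×10¹⁰.

N = 2.60×10¹⁰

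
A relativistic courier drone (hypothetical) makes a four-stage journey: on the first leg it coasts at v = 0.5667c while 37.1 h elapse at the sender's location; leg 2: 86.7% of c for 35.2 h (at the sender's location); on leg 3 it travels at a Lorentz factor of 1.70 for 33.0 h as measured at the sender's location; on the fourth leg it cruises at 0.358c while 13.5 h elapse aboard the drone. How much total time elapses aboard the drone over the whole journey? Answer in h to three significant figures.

Leg 1: γ = 1/√(1 − 0.5667²) = 1/√0.6789 = 1.214; τ_1 = 37.1/1.214 = 30.57 h.
Leg 2: β = 0.867; γ = 1/√(1 − 0.867²) = 1/√0.2483 = 2.007; τ_2 = 35.2/2.007 = 17.54 h.
Leg 3: γ = 1.70; τ_3 = 33.0/1.700 = 19.41 h.
Leg 4: 13.5 h is already measured aboard the drone.
Total: 30.57 + 17.54 + 19.41 + 13.50 h.

τ = 81.0 h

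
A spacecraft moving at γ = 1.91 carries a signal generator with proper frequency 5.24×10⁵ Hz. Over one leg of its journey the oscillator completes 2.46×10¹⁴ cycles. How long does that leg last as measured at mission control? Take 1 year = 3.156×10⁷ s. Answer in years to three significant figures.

Δt = 28.4 years

γ = 1.91
Proper time for N cycles: τ = N/f = 2.46×10¹⁴/(5.24×10⁵) = 4.695×10⁸ s = 14.88 years.
Lab-frame duration Δt = γτ = 1.910 × 14.88 = 28.41 years.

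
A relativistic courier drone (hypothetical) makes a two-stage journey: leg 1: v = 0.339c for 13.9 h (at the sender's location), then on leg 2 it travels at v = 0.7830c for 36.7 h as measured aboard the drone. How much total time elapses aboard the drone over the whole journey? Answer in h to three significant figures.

Leg 1: γ = 1/√(1 − 0.339²) = 1/√0.8851 = 1.063; τ_1 = 13.9/1.063 = 13.08 h.
Leg 2: 36.7 h is already measured aboard the drone.
Total: 13.08 + 36.70 h.

τ = 49.8 h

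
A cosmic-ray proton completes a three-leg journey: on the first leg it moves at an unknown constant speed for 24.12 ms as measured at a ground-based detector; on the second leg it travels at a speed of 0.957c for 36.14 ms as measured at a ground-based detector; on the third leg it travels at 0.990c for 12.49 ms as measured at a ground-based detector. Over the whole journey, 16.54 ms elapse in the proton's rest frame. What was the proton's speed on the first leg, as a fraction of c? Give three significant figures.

β = 0.984

Leg 1: speed unknown; τ_1 = 24.12/γ_1.
Leg 2: γ = 1/√(1 − 0.957²) = 1/√0.08415 = 3.447; τ_2 = 36.14/3.447 = 10.48 ms.
Leg 3: γ = 1/√(1 − 0.990²) = 1/√0.01990 = 7.089; τ_3 = 12.49/7.089 = 1.762 ms.
Total proper time: τ_1 + 10.48 + 1.762 = 16.54, so τ_1 = 16.54 − 12.25 = 4.294 ms.
γ_1 = 24.12/4.294 = 5.617; β = √(1 − 1/γ²) = √0.9683.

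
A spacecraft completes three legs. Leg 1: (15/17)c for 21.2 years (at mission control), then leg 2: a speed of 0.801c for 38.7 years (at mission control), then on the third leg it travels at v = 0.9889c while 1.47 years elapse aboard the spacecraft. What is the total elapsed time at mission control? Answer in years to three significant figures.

Δt = 69.8 years

Leg 1: 21.2 years is already measured at mission control.
Leg 2: 38.7 years is already measured at mission control.
Leg 3: γ = 1/√(1 − 0.9889²) = 1/√0.02208 = 6.730; Δt_3 = 6.730 × 1.47 = 9.893 years.
Total: 21.20 + 38.70 + 9.893 years.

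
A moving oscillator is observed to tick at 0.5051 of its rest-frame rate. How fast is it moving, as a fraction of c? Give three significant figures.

β = 0.863

Rate ratio = 1/γ, so γ = 1/0.5051 = 1.980.
β = √(1 − 1/γ²) = √(1 − 0.5051²) = √0.7449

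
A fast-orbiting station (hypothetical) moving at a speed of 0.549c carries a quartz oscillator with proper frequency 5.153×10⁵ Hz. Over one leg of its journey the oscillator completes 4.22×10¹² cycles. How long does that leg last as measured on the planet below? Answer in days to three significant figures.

Δt = 113 days

γ = 1/√(1 − 0.549²) = 1/√0.6986 = 1.196
Proper time for N cycles: τ = N/f = 4.22×10¹²/(5.153×10⁵) = 8.189×10⁶ s = 94.78 days.
Lab-frame duration Δt = γτ = 1.196 × 94.78 = 113.4 days.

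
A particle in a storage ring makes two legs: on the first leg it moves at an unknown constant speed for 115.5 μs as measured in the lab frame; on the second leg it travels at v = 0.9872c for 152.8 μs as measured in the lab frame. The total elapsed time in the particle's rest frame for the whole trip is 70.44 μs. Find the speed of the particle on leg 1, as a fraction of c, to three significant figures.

β = 0.917

Leg 1: speed unknown; τ_1 = 115.5/γ_1.
Leg 2: γ = 1/√(1 − 0.9872²) = 1/√0.02544 = 6.270; τ_2 = 152.8/6.270 = 24.37 μs.
Total proper time: τ_1 + 24.37 = 70.44, so τ_1 = 70.44 − 24.37 = 46.07 μs.
γ_1 = 115.5/46.07 = 2.507; β = √(1 − 1/γ²) = √0.8409.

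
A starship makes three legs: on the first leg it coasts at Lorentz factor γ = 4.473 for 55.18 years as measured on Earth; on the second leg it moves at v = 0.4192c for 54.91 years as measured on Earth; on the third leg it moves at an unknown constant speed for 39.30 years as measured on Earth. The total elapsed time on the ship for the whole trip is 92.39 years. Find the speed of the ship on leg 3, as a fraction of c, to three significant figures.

β = 0.640

Leg 1: γ = 4.473; τ_1 = 55.18/4.473 = 12.34 years.
Leg 2: γ = 1/√(1 − 0.4192²) = 1/√0.8243 = 1.101; τ_2 = 54.91/1.101 = 49.85 years.
Leg 3: speed unknown; τ_3 = 39.30/γ_3.
Total proper time: 12.34 + 49.85 + τ_3 = 92.39, so τ_3 = 92.39 − 62.19 = 30.20 years.
γ_3 = 39.30/30.20 = 1.301; β = √(1 − 1/γ²) = √0.4094.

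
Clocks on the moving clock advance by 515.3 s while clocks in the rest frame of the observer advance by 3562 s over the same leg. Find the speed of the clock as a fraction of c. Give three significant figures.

v = 0.989c

The proper time is measured on the moving clock (both events occur at the clock's location); Δt is measured in the rest frame of the observer. γ = Δt/τ = 3562/515.3 = 6.912.
β = √(1 − 1/γ²) = √(1 − 0.02093) = √0.9791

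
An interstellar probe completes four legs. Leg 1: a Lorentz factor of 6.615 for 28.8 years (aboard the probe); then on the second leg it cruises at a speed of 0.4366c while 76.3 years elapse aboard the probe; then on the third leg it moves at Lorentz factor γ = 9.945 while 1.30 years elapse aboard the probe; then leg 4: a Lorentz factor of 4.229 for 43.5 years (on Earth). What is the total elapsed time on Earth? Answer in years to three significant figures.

Δt = 332 years

Leg 1: γ = 6.615; Δt_1 = 6.615 × 28.8 = 190.5 years.
Leg 2: γ = 1/√(1 − 0.4366²) = 1/√0.8094 = 1.112; Δt_2 = 1.112 × 76.3 = 84.81 years.
Leg 3: γ = 9.945; Δt_3 = 9.945 × 1.30 = 12.93 years.
Leg 4: 43.5 years is already measured on Earth.
Total: 190.5 + 84.81 + 12.93 + 43.50 years.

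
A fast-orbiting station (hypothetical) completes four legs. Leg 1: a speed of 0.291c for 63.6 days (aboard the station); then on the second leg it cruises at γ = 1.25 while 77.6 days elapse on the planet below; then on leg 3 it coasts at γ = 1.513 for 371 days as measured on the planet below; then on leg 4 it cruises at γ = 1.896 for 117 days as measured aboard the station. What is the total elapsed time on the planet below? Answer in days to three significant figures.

Δt = 737 days

Leg 1: γ = 1/√(1 − 0.291²) = 1/√0.9153 = 1.045; Δt_1 = 1.045 × 63.6 = 66.48 days.
Leg 2: 77.6 days is already measured on the planet below.
Leg 3: 371 days is already measured on the planet below.
Leg 4: γ = 1.896; Δt_4 = 1.896 × 117 = 221.8 days.
Total: 66.48 + 77.60 + 371.0 + 221.8 days.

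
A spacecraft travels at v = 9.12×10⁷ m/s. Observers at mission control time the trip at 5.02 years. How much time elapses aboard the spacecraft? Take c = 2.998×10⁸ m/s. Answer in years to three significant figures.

β = 9.12×10⁷/2.998×10⁸ = 0.3042; γ = 1/√(1 − 0.3042²) = 1.050
The interval measured at mission control is the dilated one; the clock aboard the spacecraft measures the proper time τ = Δt/γ = 5.02/1.050 years.

τ = 4.78 years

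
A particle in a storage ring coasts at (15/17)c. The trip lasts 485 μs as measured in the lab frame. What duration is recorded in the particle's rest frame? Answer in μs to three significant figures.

γ = 1/√(1 − (15/17)²) = 17/8 = 2.125
The interval measured in the lab frame is the dilated one; the clock in the particle's rest frame measures the proper time τ = Δt/γ = 485/2.125 μs.

τ = 228 μs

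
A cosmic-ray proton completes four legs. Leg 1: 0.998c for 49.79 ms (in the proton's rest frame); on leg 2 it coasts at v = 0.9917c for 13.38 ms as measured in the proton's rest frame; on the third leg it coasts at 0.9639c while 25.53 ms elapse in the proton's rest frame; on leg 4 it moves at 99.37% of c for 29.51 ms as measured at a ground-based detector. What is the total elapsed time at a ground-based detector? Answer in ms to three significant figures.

Leg 1: γ = 1/√(1 − 0.998²) = 1/√0.003996 = 15.82; Δt_1 = 15.82 × 49.79 = 787.6 ms.
Leg 2: γ = 1/√(1 − 0.9917²) = 1/√0.01653 = 7.778; Δt_2 = 7.778 × 13.38 = 104.1 ms.
Leg 3: γ = 1/√(1 − 0.9639²) = 1/√0.07090 = 3.756; Δt_3 = 3.756 × 25.53 = 95.88 ms.
Leg 4: 29.51 ms is already measured at a ground-based detector.
Total: 787.6 + 104.1 + 95.88 + 29.51 ms.

Δt = 1020 ms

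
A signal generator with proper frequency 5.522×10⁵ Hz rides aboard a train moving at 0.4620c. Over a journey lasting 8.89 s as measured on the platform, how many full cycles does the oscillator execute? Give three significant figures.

γ = 1/√(1 − 0.4620²) = 1/√0.7866 = 1.128
The oscillator's own cycle count is N = f × τ where τ is the proper time on the train. τ = Δt/γ = 8.89/1.128 = 7.884 s = 7.884×10⁰ s.
N = 5.522×10⁵ × 7.884×10⁰ = 4.354×10⁶.

N = 4.35×10⁶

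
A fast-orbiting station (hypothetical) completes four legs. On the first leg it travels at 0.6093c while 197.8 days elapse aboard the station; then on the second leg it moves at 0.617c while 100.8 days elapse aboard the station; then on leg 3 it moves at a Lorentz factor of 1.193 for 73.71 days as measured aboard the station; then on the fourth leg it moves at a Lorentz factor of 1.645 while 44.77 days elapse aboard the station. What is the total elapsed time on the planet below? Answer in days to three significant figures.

Leg 1: γ = 1/√(1 − 0.6093²) = 1/√0.6288 = 1.261; Δt_1 = 1.261 × 197.8 = 249.5 days.
Leg 2: γ = 1/√(1 − 0.617²) = 1/√0.6193 = 1.271; Δt_2 = 1.271 × 100.8 = 128.1 days.
Leg 3: γ = 1.193; Δt_3 = 1.193 × 73.71 = 87.94 days.
Leg 4: γ = 1.645; Δt_4 = 1.645 × 44.77 = 73.65 days.
Total: 249.5 + 128.1 + 87.94 + 73.65 days.

Δt = 539 days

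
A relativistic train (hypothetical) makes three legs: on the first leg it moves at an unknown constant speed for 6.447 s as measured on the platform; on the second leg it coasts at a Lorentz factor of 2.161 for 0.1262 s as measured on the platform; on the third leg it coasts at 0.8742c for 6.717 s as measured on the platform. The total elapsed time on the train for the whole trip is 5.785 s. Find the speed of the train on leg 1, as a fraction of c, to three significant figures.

Leg 1: speed unknown; τ_1 = 6.447/γ_1.
Leg 2: γ = 2.161; τ_2 = 0.1262/2.161 = 0.05840 s.
Leg 3: γ = 1/√(1 − 0.8742²) = 1/√0.2358 = 2.059; τ_3 = 6.717/2.059 = 3.262 s.
Total proper time: τ_1 + 0.05840 + 3.262 = 5.785, so τ_1 = 5.785 − 3.320 = 2.465 s.
γ_1 = 6.447/2.465 = 2.615; β = √(1 − 1/γ²) = √0.8538.

β = 0.924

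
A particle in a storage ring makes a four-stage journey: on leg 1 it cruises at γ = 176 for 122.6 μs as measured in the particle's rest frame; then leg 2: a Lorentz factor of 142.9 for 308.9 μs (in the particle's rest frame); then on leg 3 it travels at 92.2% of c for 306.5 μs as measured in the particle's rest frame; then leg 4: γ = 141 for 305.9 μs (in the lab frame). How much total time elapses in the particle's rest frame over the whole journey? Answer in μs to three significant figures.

Leg 1: 122.6 μs is already measured in the particle's rest frame.
Leg 2: 308.9 μs is already measured in the particle's rest frame.
Leg 3: 306.5 μs is already measured in the particle's rest frame.
Leg 4: γ = 141; τ_4 = 305.9/141.0 = 2.170 μs.
Total: 122.6 + 308.9 + 306.5 + 2.170 μs.

τ = 740 μs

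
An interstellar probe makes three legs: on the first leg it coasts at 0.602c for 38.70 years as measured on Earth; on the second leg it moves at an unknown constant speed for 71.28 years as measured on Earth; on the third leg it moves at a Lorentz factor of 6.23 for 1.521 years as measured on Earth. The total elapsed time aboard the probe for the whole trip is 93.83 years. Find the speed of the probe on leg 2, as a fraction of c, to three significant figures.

Leg 1: γ = 1/√(1 − 0.602²) = 1/√0.6376 = 1.252; τ_1 = 38.70/1.252 = 30.90 years.
Leg 2: speed unknown; τ_2 = 71.28/γ_2.
Leg 3: γ = 6.23; τ_3 = 1.521/6.230 = 0.2441 years.
Total proper time: 30.90 + τ_2 + 0.2441 = 93.83, so τ_2 = 93.83 − 31.15 = 62.68 years.
γ_2 = 71.28/62.68 = 1.137; β = √(1 − 1/γ²) = √0.2266.

β = 0.476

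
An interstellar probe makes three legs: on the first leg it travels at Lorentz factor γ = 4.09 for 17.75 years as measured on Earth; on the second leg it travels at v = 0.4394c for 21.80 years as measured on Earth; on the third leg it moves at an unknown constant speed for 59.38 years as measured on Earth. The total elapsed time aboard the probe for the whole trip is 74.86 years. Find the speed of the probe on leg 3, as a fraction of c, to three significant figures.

β = 0.514

Leg 1: γ = 4.09; τ_1 = 17.75/4.090 = 4.340 years.
Leg 2: γ = 1/√(1 − 0.4394²) = 1/√0.8069 = 1.113; τ_2 = 21.80/1.113 = 19.58 years.
Leg 3: speed unknown; τ_3 = 59.38/γ_3.
Total proper time: 4.340 + 19.58 + τ_3 = 74.86, so τ_3 = 74.86 − 23.92 = 50.94 years.
γ_3 = 59.38/50.94 = 1.166; β = √(1 − 1/γ²) = √0.2641.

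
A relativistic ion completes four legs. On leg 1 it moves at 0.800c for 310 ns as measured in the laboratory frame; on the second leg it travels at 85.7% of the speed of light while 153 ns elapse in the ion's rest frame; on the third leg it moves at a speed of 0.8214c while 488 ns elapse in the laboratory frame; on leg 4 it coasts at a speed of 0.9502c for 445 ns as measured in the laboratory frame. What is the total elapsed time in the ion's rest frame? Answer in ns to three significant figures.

τ = 756 ns

Leg 1: γ = 1/√(1 − 0.800²) = 5/3 ≈ 1.667; τ_1 = 310/1.667 = 186.0 ns.
Leg 2: 153 ns is already measured in the ion's rest frame.
Leg 3: γ = 1/√(1 − 0.8214²) = 1/√0.3253 = 1.753; τ_3 = 488/1.753 = 278.3 ns.
Leg 4: γ = 1/√(1 − 0.9502²) = 1/√0.09712 = 3.209; τ_4 = 445/3.209 = 138.7 ns.
Total: 186.0 + 153.0 + 278.3 + 138.7 ns.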